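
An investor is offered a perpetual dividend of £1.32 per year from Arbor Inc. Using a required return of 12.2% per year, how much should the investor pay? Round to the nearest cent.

£10.82

Level perpetuity: PV = C / r = £1.32 / 0.122 = £10.82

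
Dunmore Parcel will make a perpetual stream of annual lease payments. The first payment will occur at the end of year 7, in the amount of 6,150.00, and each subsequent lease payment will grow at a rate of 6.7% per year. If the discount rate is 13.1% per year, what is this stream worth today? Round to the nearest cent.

45911.29

Value at end of year 6: C₁ / (r − g) = 6,150.00 / (0.131 − 0.067) = 96,093.7500
Discount to today: PV = 96,093.7500 / (1 + 0.131)^6 = 96,093.7500 / 2.093031 = 45,911.29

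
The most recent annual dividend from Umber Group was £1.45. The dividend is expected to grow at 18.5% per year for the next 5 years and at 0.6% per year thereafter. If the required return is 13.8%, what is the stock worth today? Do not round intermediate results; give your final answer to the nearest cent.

£21.73

D_1 = 1.71825
D_2 = 2.03613
D_3 = 2.41281
D_4 = 2.85918
D_5 = 3.38813
Terminal value at year 5: TV = D_5×(1+g_2)/(r−g_2) = 3.40846/0.132 = 25.82164
P_0 = D_1/(1+r)^1 + D_2/(1+r)^2 + D_3/(1+r)^3 + D_4/(1+r)^4 + D_5/(1+r)^5 + TV/(1+r)^5
    = 1.50989 + 1.57224 + 1.63718 + 1.70480 + 1.77520 + 13.52921 = 21.72852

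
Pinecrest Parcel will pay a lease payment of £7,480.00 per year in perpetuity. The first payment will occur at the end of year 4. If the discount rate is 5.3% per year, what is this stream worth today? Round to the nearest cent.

£120876.15

Value at end of year 3: C / r = £7,480.00 / 0.053 = £141,132.0755
Discount to today: PV = £141,132.0755 / (1 + 0.053)^3 = £141,132.0755 / 1.167576 = £120,876.15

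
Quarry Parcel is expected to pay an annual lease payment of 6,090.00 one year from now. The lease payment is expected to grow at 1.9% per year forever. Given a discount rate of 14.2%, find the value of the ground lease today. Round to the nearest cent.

49512.20

Growing perpetuity: P = D₁ / (r − g) = 6,090.0000 / (0.142 − 0.019) = 49,512.20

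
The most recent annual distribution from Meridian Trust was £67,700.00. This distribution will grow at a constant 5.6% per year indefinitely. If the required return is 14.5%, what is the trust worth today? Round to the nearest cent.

D₁ = D₀ × (1 + g) = £67,700.00 × 1.056 = £71,491.2000
Growing perpetuity: P = D₁ / (r − g) = £71,491.2000 / (0.145 − 0.056) = £803,271.91

£803271.91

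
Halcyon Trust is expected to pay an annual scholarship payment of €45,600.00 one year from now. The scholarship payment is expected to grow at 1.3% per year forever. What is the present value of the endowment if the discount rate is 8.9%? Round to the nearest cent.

€600000.00

Growing perpetuity: P = D₁ / (r − g) = €45,600.0000 / (0.089 − 0.013) = €600,000.00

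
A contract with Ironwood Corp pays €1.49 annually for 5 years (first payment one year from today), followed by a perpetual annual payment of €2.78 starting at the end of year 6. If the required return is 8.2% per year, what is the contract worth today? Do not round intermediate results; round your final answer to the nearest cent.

€28.78

PV of 5-year annuity: €1.49 × [1 − (1+0.082)^−5] / 0.082 = 5.91791
Perpetuity value at year 5: €2.78 / 0.082 = 33.90244
PV of perpetuity: 33.90244 / (1+0.082)^5 = 22.86097
Total PV = 5.91791 + 22.86097 = 28.77888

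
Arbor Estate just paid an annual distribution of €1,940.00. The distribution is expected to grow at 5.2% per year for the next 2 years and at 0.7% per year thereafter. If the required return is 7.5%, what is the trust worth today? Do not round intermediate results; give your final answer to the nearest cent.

D_1 = 2040.88000
D_2 = 2147.00576
Terminal value at year 2: TV = D_2×(1+g_2)/(r−g_2) = 2162.03480/0.068 = 31794.62942
P_0 = D_1/(1+r)^1 + D_2/(1+r)^2 + TV/(1+r)^2
    = 1898.49302 + 1857.87410 + 27512.92973 = 31269.29685

€31269.30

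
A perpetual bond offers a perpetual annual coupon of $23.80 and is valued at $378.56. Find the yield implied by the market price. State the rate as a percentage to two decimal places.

6.29%

P = C/r ⇒ r = C/P = $23.80/$378.56 = 0.062870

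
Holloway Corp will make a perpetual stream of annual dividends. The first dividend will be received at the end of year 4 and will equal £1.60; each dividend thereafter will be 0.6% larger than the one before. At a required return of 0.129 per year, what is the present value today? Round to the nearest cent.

Value at end of year 3: C₁ / (r − g) = £1.60 / (0.129 − 0.006) = £13.0081
Discount to today: PV = £13.0081 / (1 + 0.129)^3 = £13.0081 / 1.439070 = £9.04

£9.04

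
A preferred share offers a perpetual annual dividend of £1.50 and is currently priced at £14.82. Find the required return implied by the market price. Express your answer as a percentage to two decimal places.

P = C/r ⇒ r = C/P = £1.50/£14.82 = 0.101215

10.12%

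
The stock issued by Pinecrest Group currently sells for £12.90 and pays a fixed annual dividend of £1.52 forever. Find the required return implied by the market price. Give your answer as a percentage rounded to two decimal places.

P = C/r ⇒ r = C/P = £1.52/£12.90 = 0.117829

11.78%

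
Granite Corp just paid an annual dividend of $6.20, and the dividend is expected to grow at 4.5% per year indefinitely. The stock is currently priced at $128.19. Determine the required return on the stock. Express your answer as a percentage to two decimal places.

9.55%

D₁ = $6.20 × 1.045 = $6.4790
P = D₁/(r − g) ⇒ r = D₁/P + g = $6.4790/$128.19 + 0.045 = 0.050542 + 0.045 = 0.095542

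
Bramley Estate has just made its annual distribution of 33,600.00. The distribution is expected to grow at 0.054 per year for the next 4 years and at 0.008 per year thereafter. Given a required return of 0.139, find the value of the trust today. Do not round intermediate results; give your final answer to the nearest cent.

D_1 = 35414.40000
D_2 = 37326.77760
D_3 = 39342.42359
D_4 = 41466.91446
Terminal value at year 4: TV = D_4×(1+g_2)/(r−g_2) = 41798.64978/0.131 = 319073.66244
P_0 = D_1/(1+r)^1 + D_2/(1+r)^2 + D_3/(1+r)^3 + D_4/(1+r)^4 + TV/(1+r)^4
    = 31092.53731 + 28772.19871 + 26625.01970 + 24638.07793 + 189581.54622 = 300709.37987

300709.38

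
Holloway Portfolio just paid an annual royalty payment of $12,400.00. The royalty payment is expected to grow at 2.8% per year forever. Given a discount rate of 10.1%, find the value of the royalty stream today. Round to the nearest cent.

$174619.18

D₁ = D₀ × (1 + g) = $12,400.00 × 1.028 = $12,747.2000
Growing perpetuity: P = D₁ / (r − g) = $12,747.2000 / (0.101 − 0.028) = $174,619.18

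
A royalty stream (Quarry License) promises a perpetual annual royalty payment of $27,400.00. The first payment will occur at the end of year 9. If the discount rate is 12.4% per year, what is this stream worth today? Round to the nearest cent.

$86735.80

Value at end of year 8: C / r = $27,400.00 / 0.124 = $220,967.7419
Discount to today: PV = $220,967.7419 / (1 + 0.124)^8 = $220,967.7419 / 2.547596 = $86,735.80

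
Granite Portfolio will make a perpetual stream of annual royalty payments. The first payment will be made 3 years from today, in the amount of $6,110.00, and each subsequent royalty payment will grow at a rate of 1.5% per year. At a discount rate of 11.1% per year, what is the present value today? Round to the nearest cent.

$51563.44

Value at end of year 2: C₁ / (r − g) = $6,110.00 / (0.111 − 0.015) = $63,645.8333
Discount to today: PV = $63,645.8333 / (1 + 0.111)^2 = $63,645.8333 / 1.234321 = $51,563.44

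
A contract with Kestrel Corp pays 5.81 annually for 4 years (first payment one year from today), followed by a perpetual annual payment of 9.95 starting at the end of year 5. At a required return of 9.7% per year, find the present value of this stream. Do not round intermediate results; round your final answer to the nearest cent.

89.37

PV of 4-year annuity: 5.81 × [1 − (1+0.097)^−4] / 0.097 = 18.53716
Perpetuity value at year 4: 9.95 / 0.097 = 102.57732
PV of perpetuity: 102.57732 / (1+0.097)^4 = 70.83124
Total PV = 18.53716 + 70.83124 = 89.36840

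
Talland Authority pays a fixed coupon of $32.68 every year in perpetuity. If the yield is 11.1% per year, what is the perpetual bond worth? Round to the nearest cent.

$294.41

Level perpetuity: PV = C / r = $32.68 / 0.111 = $294.41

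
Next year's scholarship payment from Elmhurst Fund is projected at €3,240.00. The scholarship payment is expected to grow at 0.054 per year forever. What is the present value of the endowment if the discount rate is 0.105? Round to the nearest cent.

€63529.41

Growing perpetuity: P = D₁ / (r − g) = €3,240.0000 / (0.105 − 0.054) = €63,529.41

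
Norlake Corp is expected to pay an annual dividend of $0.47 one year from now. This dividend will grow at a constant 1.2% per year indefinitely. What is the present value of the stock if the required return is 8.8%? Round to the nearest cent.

$6.18

Growing perpetuity: P = D₁ / (r − g) = $0.4700 / (0.088 − 0.012) = $6.18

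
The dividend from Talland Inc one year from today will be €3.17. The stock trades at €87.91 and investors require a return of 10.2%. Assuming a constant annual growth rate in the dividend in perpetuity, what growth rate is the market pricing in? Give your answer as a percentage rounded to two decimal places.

6.59%

P = D₁/(r−g) ⇒ g = r − D₁/P = 0.102 − €3.17/€87.91 = 0.065940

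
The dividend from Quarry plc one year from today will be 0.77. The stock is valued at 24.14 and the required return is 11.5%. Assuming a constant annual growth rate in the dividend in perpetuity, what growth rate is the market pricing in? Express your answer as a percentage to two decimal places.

P = D₁/(r−g) ⇒ g = r − D₁/P = 0.115 − 0.77/24.14 = 0.083103

8.31%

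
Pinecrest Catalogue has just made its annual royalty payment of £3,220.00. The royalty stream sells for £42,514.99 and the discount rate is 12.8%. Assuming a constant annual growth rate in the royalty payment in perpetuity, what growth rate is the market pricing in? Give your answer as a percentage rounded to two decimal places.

4.86%

P = D₀(1+g)/(r−g) ⇒ P(r−g) = D₀(1+g) ⇒ g(P+D₀) = P·r − D₀
g = (P·r − D₀)/(P + D₀) = (£42,514.99×0.128 − £3,220.00) / (£42,514.99 + £3,220.00) = 0.048582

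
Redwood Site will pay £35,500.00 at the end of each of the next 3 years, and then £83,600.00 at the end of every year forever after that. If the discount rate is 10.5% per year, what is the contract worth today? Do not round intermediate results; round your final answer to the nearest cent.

£677618.04

PV of 3-year annuity: £35,500.00 × [1 − (1+0.105)^−3] / 0.105 = 87511.88291
Perpetuity value at year 3: £83,600.00 / 0.105 = 796190.47619
PV of perpetuity: 796190.47619 / (1+0.105)^3 = 590106.15474
Total PV = 87511.88291 + 590106.15474 = 677618.03765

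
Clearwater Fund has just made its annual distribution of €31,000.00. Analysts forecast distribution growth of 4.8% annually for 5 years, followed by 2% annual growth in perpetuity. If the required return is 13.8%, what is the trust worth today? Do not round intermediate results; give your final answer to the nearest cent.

€299370.42

D_1 = 32488.00000
D_2 = 34047.42400
D_3 = 35681.70035
D_4 = 37394.42197
D_5 = 39189.35422
Terminal value at year 5: TV = D_5×(1+g_2)/(r−g_2) = 39973.14131/0.118 = 338755.43481
P_0 = D_1/(1+r)^1 + D_2/(1+r)^2 + D_3/(1+r)^3 + D_4/(1+r)^4 + D_5/(1+r)^5 + TV/(1+r)^5
    = 28548.33040 + 26290.55383 + 24211.33604 + 22296.55551 + 20533.20754 + 177490.43804 = 299370.42138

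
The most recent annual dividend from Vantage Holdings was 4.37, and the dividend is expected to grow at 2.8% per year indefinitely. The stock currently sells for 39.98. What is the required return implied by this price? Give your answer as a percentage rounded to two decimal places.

14.04%

D₁ = 4.37 × 1.028 = 4.4924
P = D₁/(r − g) ⇒ r = D₁/P + g = 4.4924/39.98 + 0.028 = 0.112365 + 0.028 = 0.140365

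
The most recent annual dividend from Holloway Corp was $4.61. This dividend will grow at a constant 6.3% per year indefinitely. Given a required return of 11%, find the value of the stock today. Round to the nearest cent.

D₁ = D₀ × (1 + g) = $4.61 × 1.063 = $4.9004
Growing perpetuity: P = D₁ / (r − g) = $4.9004 / (0.11 − 0.063) = $104.26

$104.26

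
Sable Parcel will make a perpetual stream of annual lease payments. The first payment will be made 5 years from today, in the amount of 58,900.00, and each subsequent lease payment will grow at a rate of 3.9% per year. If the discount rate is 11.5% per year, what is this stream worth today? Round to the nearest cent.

Value at end of year 4: C₁ / (r − g) = 58,900.00 / (0.115 − 0.039) = 775,000.0000
Discount to today: PV = 775,000.0000 / (1 + 0.115)^4 = 775,000.0000 / 1.545608 = 501,420.67

501420.67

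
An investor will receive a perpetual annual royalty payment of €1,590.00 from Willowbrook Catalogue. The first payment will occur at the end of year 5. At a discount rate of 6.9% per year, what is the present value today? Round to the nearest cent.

€17645.63

Value at end of year 4: C / r = €1,590.00 / 0.069 = €23,043.4783
Discount to today: PV = €23,043.4783 / (1 + 0.069)^4 = €23,043.4783 / 1.305903 = €17,645.63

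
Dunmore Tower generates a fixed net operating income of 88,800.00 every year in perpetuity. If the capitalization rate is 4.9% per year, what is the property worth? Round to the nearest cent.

Level perpetuity: PV = C / r = 88,800.00 / 0.049 = 1,812,244.90

1812244.90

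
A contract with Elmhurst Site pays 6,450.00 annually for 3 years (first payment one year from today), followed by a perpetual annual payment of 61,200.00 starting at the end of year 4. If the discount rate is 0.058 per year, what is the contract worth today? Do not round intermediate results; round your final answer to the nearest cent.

PV of 3-year annuity: 6,450.00 × [1 − (1+0.058)^−3] / 0.058 = 17304.92344
Perpetuity value at year 3: 61,200.00 / 0.058 = 1055172.41379
PV of perpetuity: 1055172.41379 / (1+0.058)^3 = 890976.86119
Total PV = 17304.92344 + 890976.86119 = 908281.78462

908281.78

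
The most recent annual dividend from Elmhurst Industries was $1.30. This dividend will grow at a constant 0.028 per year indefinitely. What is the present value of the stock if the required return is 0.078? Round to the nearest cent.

D₁ = D₀ × (1 + g) = $1.30 × 1.028 = $1.3364
Growing perpetuity: P = D₁ / (r − g) = $1.3364 / (0.078 − 0.028) = $26.73

$26.73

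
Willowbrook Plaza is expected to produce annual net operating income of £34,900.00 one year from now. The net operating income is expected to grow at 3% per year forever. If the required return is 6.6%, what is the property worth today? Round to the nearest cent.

Growing perpetuity: P = D₁ / (r − g) = £34,900.0000 / (0.066 − 0.03) = £969,444.44

£969444.44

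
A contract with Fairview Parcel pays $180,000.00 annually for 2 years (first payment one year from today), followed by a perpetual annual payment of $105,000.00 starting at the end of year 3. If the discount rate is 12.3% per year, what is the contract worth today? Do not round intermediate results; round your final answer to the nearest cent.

PV of 2-year annuity: $180,000.00 × [1 − (1+0.123)^−2] / 0.123 = 303014.20394
Perpetuity value at year 2: $105,000.00 / 0.123 = 853658.53659
PV of perpetuity: 853658.53659 / (1+0.123)^2 = 676900.25095
Total PV = 303014.20394 + 676900.25095 = 979914.45489

$979914.45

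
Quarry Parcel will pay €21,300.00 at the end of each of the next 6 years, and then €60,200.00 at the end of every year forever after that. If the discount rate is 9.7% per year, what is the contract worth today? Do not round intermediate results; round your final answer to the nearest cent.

€449699.01

PV of 6-year annuity: €21,300.00 × [1 − (1+0.097)^−6] / 0.097 = 93588.33717
Perpetuity value at year 6: €60,200.00 / 0.097 = 620618.55670
PV of perpetuity: 620618.55670 / (1+0.097)^6 = 356110.67417
Total PV = 93588.33717 + 356110.67417 = 449699.01134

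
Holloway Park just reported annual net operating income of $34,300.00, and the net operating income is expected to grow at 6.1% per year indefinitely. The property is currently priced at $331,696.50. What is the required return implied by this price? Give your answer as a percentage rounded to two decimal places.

17.07%

D₁ = $34,300.00 × 1.061 = $36,392.3000
P = D₁/(r − g) ⇒ r = D₁/P + g = $36,392.3000/$331,696.50 + 0.061 = 0.109716 + 0.061 = 0.170716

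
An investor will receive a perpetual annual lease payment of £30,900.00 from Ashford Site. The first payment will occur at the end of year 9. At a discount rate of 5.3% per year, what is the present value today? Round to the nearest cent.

£385705.33

Value at end of year 8: C / r = £30,900.00 / 0.053 = £583,018.8679
Discount to today: PV = £583,018.8679 / (1 + 0.053)^8 = £583,018.8679 / 1.511565 = £385,705.33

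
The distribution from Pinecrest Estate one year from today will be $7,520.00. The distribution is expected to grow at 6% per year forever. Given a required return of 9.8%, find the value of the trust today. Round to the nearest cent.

$197894.74

Growing perpetuity: P = D₁ / (r − g) = $7,520.0000 / (0.098 − 0.06) = $197,894.74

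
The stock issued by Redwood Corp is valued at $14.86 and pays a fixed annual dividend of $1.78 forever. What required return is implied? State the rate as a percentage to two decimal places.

11.98%

P = C/r ⇒ r = C/P = $1.78/$14.86 = 0.119785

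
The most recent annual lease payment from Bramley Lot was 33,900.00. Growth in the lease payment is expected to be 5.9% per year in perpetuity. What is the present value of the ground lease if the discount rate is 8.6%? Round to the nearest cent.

1329633.33

D₁ = D₀ × (1 + g) = 33,900.00 × 1.059 = 35,900.1000
Growing perpetuity: P = D₁ / (r − g) = 35,900.1000 / (0.086 − 0.059) = 1,329,633.33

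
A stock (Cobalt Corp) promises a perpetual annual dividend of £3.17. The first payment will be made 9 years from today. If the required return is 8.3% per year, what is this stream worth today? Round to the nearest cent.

Value at end of year 8: C / r = £3.17 / 0.083 = £38.1928
Discount to today: PV = £38.1928 / (1 + 0.083)^8 = £38.1928 / 1.892464 = £20.18

£20.18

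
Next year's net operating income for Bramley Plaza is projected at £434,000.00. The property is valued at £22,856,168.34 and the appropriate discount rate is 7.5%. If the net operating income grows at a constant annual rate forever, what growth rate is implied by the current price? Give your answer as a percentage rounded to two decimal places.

P = D₁/(r−g) ⇒ g = r − D₁/P = 0.075 − £434,000.00/£22,856,168.34 = 0.056012

5.60%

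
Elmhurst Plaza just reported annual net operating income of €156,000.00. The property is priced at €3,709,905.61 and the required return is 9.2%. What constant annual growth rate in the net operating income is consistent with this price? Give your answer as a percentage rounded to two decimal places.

P = D₀(1+g)/(r−g) ⇒ P(r−g) = D₀(1+g) ⇒ g(P+D₀) = P·r − D₀
g = (P·r − D₀)/(P + D₀) = (€3,709,905.61×0.092 − €156,000.00) / (€3,709,905.61 + €156,000.00) = 0.047935

4.79%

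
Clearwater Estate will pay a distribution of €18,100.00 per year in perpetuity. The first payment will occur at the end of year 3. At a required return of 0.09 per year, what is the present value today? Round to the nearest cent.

Value at end of year 2: C / r = €18,100.00 / 0.09 = €201,111.1111
Discount to today: PV = €201,111.1111 / (1 + 0.09)^2 = €201,111.1111 / 1.188100 = €169,271.20

€169271.20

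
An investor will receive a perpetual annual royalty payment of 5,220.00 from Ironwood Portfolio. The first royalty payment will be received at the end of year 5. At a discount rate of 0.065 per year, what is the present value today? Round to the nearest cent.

62425.02

Value at end of year 4: C / r = 5,220.00 / 0.065 = 80,307.6923
Discount to today: PV = 80,307.6923 / (1 + 0.065)^4 = 80,307.6923 / 1.286466 = 62,425.02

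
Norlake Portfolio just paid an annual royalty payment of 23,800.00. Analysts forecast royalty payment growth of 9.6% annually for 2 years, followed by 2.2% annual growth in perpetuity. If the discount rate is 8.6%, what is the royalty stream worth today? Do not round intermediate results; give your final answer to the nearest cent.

D_1 = 26084.80000
D_2 = 28588.94080
Terminal value at year 2: TV = D_2×(1+g_2)/(r−g_2) = 29217.89750/0.064 = 456529.64840
P_0 = D_1/(1+r)^1 + D_2/(1+r)^2 + TV/(1+r)^2
    = 24019.15285 + 24240.32369 + 387087.66894 = 435347.14549

435347.15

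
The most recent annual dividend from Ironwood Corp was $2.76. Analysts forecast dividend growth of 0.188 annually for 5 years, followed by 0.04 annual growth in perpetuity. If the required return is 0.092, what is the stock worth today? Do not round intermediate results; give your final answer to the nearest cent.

D_1 = 3.27888
D_2 = 3.89531
D_3 = 4.62763
D_4 = 5.49762
D_5 = 6.53117
Terminal value at year 5: TV = D_5×(1+g_2)/(r−g_2) = 6.79242/0.052 = 130.62349
P_0 = D_1/(1+r)^1 + D_2/(1+r)^2 + D_3/(1+r)^3 + D_4/(1+r)^4 + D_5/(1+r)^5 + TV/(1+r)^5
    = 3.00264 + 3.26661 + 3.55378 + 3.86620 + 4.20609 + 84.12171 = 102.01702

$102.02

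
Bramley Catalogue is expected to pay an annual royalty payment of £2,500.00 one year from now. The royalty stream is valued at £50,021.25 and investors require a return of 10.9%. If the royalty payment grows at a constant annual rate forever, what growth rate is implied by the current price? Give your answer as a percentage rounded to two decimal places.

5.90%

P = D₁/(r−g) ⇒ g = r − D₁/P = 0.109 − £2,500.00/£50,021.25 = 0.059021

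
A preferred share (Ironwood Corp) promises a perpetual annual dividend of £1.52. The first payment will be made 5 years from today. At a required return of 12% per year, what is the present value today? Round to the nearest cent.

Value at end of year 4: C / r = £1.52 / 0.12 = £12.6667
Discount to today: PV = £12.6667 / (1 + 0.12)^4 = £12.6667 / 1.573519 = £8.05

£8.05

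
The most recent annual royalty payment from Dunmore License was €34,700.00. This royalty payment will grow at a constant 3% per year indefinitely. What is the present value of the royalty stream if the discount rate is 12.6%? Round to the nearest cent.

€372302.08

D₁ = D₀ × (1 + g) = €34,700.00 × 1.03 = €35,741.0000
Growing perpetuity: P = D₁ / (r − g) = €35,741.0000 / (0.126 − 0.03) = €372,302.08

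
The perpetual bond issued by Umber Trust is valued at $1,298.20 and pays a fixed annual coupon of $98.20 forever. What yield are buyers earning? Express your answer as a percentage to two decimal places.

7.56%

P = C/r ⇒ r = C/P = $98.20/$1,298.20 = 0.075643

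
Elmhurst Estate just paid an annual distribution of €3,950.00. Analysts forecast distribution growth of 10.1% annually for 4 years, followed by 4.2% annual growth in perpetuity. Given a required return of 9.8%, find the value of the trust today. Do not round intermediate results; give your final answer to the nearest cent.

€90212.99

D_1 = 4348.95000
D_2 = 4788.19395
D_3 = 5271.80154
D_4 = 5804.25349
Terminal value at year 4: TV = D_4×(1+g_2)/(r−g_2) = 6048.03214/0.056 = 108000.57395
P_0 = D_1/(1+r)^1 + D_2/(1+r)^2 + D_3/(1+r)^3 + D_4/(1+r)^4 + TV/(1+r)^4
    = 3960.79235 + 3971.61419 + 3982.46559 + 3993.34665 + 74304.77150 = 90212.99028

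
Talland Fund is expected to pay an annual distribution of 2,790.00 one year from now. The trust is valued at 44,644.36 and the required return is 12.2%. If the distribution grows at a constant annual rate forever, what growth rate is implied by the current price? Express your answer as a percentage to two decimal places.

5.95%

P = D₁/(r−g) ⇒ g = r − D₁/P = 0.122 − 2,790.00/44,644.36 = 0.059506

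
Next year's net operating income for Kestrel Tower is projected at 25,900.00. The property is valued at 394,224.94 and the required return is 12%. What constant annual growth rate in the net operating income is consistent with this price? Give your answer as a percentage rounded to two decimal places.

5.43%

P = D₁/(r−g) ⇒ g = r − D₁/P = 0.12 − 25,900.00/394,224.94 = 0.054301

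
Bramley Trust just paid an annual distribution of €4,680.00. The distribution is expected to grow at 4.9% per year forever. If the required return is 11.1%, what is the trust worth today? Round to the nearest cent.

€79182.58

D₁ = D₀ × (1 + g) = €4,680.00 × 1.049 = €4,909.3200
Growing perpetuity: P = D₁ / (r − g) = €4,909.3200 / (0.111 − 0.049) = €79,182.58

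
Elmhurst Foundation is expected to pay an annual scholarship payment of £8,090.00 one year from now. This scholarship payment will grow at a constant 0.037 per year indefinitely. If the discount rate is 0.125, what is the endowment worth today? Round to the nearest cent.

Growing perpetuity: P = D₁ / (r − g) = £8,090.0000 / (0.125 − 0.037) = £91,931.82

£91931.82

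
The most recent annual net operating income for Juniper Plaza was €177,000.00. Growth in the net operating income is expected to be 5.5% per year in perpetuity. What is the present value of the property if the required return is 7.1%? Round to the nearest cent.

D₁ = D₀ × (1 + g) = €177,000.00 × 1.055 = €186,735.0000
Growing perpetuity: P = D₁ / (r − g) = €186,735.0000 / (0.071 − 0.055) = €11,670,937.50

€11670937.50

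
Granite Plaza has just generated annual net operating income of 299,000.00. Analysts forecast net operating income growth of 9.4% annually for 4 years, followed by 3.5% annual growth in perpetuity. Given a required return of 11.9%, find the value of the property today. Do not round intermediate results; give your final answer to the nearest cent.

4496419.99

D_1 = 327106.00000
D_2 = 357853.96400
D_3 = 391492.23662
D_4 = 428292.50686
Terminal value at year 4: TV = D_4×(1+g_2)/(r−g_2) = 443282.74460/0.084 = 5277175.53093
P_0 = D_1/(1+r)^1 + D_2/(1+r)^2 + D_3/(1+r)^3 + D_4/(1+r)^4 + TV/(1+r)^4
    = 292319.92851 + 285789.09901 + 279404.17722 + 273161.90338 + 3365744.88093 = 4496419.98904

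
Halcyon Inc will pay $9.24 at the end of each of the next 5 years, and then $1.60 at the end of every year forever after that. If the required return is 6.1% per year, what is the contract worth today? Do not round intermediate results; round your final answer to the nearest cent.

PV of 5-year annuity: $9.24 × [1 − (1+0.061)^−5] / 0.061 = 38.81659
Perpetuity value at year 5: $1.60 / 0.061 = 26.22951
PV of perpetuity: 26.22951 / (1+0.061)^5 = 19.50802
Total PV = 38.81659 + 19.50802 = 58.32461

$58.32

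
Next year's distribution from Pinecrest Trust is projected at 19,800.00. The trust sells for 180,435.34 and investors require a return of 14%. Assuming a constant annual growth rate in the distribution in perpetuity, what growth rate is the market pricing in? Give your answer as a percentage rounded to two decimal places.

3.03%

P = D₁/(r−g) ⇒ g = r − D₁/P = 0.14 − 19,800.00/180,435.34 = 0.030265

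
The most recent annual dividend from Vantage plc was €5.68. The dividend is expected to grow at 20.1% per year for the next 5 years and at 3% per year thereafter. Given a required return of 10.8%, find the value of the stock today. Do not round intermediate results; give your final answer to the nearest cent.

€148.63

D_1 = 6.82168
D_2 = 8.19284
D_3 = 9.83960
D_4 = 11.81736
D_5 = 14.19265
Terminal value at year 5: TV = D_5×(1+g_2)/(r−g_2) = 14.61843/0.078 = 187.41571
P_0 = D_1/(1+r)^1 + D_2/(1+r)^2 + D_3/(1+r)^3 + D_4/(1+r)^4 + D_5/(1+r)^5 + TV/(1+r)^5
    = 6.15675 + 6.67352 + 7.23366 + 7.84082 + 8.49894 + 112.22954 = 148.63322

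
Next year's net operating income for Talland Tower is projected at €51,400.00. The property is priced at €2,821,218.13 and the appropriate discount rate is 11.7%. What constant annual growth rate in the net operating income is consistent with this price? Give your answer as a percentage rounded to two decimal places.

P = D₁/(r−g) ⇒ g = r − D₁/P = 0.117 − €51,400.00/€2,821,218.13 = 0.098781

9.88%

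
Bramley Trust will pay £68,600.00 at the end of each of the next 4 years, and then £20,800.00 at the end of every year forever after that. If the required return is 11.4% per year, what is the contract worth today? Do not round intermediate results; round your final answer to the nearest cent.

£329495.36

PV of 4-year annuity: £68,600.00 × [1 − (1+0.114)^−4] / 0.114 = 211022.81721
Perpetuity value at year 4: £20,800.00 / 0.114 = 182456.14035
PV of perpetuity: 182456.14035 / (1+0.114)^4 = 118472.54563
Total PV = 211022.81721 + 118472.54563 = 329495.36284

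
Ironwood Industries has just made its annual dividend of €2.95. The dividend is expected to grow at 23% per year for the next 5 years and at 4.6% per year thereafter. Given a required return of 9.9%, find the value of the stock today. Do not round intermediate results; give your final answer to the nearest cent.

€123.18

D_1 = 3.62850
D_2 = 4.46305
D_3 = 5.48956
D_4 = 6.75216
D_5 = 8.30515
Terminal value at year 5: TV = D_5×(1+g_2)/(r−g_2) = 8.68719/0.053 = 163.90922
P_0 = D_1/(1+r)^1 + D_2/(1+r)^2 + D_3/(1+r)^3 + D_4/(1+r)^4 + D_5/(1+r)^5 + TV/(1+r)^5
    = 3.30164 + 3.69519 + 4.13565 + 4.62862 + 5.18035 + 102.23861 = 123.18006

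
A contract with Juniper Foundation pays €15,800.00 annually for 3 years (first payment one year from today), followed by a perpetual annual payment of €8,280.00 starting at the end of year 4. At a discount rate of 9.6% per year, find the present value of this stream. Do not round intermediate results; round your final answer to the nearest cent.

€105083.61

PV of 3-year annuity: €15,800.00 × [1 − (1+0.096)^−3] / 0.096 = 39570.61710
Perpetuity value at year 3: €8,280.00 / 0.096 = 86250.00000
PV of perpetuity: 86250.00000 / (1+0.096)^3 = 65512.99306
Total PV = 39570.61710 + 65512.99306 = 105083.61017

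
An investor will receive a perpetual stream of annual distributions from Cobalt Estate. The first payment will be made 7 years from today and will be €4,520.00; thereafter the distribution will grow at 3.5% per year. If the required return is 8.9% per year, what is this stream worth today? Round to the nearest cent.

Value at end of year 6: C₁ / (r − g) = €4,520.00 / (0.089 − 0.035) = €83,703.7037
Discount to today: PV = €83,703.7037 / (1 + 0.089)^6 = €83,703.7037 / 1.667890 = €50,185.40

€50185.40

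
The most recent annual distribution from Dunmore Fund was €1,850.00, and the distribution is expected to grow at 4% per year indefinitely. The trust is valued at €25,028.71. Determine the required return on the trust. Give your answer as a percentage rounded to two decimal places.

11.69%

D₁ = €1,850.00 × 1.04 = €1,924.0000
P = D₁/(r − g) ⇒ r = D₁/P + g = €1,924.0000/€25,028.71 + 0.04 = 0.076872 + 0.04 = 0.116872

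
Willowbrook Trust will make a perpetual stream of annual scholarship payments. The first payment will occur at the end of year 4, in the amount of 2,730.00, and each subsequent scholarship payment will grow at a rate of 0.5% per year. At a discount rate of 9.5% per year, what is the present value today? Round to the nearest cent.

Value at end of year 3: C₁ / (r − g) = 2,730.00 / (0.095 − 0.005) = 30,333.3333
Discount to today: PV = 30,333.3333 / (1 + 0.095)^3 = 30,333.3333 / 1.312932 = 23,103.50

23103.50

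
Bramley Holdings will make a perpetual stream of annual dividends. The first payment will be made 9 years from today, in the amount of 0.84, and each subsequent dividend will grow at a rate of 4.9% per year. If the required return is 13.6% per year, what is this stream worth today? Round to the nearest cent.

Value at end of year 8: C₁ / (r − g) = 0.84 / (0.136 − 0.049) = 9.6552
Discount to today: PV = 9.6552 / (1 + 0.136)^8 = 9.6552 / 2.773490 = 3.48

3.48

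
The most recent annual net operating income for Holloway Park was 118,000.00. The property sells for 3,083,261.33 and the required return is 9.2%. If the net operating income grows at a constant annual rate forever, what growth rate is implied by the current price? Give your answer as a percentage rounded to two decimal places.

5.17%

P = D₀(1+g)/(r−g) ⇒ P(r−g) = D₀(1+g) ⇒ g(P+D₀) = P·r − D₀
g = (P·r − D₀)/(P + D₀) = (3,083,261.33×0.092 − 118,000.00) / (3,083,261.33 + 118,000.00) = 0.051748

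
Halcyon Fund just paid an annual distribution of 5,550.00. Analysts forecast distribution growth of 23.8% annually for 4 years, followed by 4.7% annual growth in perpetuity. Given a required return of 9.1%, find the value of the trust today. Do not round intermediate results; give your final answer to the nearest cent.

249718.20

D_1 = 6870.90000
D_2 = 8506.17420
D_3 = 10530.64366
D_4 = 13036.93685
Terminal value at year 4: TV = D_4×(1+g_2)/(r−g_2) = 13649.67288/0.044 = 310219.83824
P_0 = D_1/(1+r)^1 + D_2/(1+r)^2 + D_3/(1+r)^3 + D_4/(1+r)^4 + TV/(1+r)^4
    = 6297.80018 + 7146.35804 + 8109.24955 + 9201.87987 + 218962.91429 = 249718.20195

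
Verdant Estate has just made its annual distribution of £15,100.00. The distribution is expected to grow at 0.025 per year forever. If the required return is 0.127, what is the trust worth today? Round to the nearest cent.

£151740.20

D₁ = D₀ × (1 + g) = £15,100.00 × 1.025 = £15,477.5000
Growing perpetuity: P = D₁ / (r − g) = £15,477.5000 / (0.127 − 0.025) = £151,740.20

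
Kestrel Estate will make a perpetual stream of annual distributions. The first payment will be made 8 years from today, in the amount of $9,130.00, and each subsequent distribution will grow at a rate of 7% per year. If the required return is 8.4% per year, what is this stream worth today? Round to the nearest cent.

Value at end of year 7: C₁ / (r − g) = $9,130.00 / (0.084 − 0.07) = $652,142.8571
Discount to today: PV = $652,142.8571 / (1 + 0.084)^7 = $652,142.8571 / 1.758754 = $370,798.33

$370798.33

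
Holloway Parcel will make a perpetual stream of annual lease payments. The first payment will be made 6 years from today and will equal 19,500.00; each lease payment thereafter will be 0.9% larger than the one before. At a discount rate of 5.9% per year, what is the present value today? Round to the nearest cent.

292809.26

Value at end of year 5: C₁ / (r − g) = 19,500.00 / (0.059 − 0.009) = 390,000.0000
Discount to today: PV = 390,000.0000 / (1 + 0.059)^5 = 390,000.0000 / 1.331925 = 292,809.26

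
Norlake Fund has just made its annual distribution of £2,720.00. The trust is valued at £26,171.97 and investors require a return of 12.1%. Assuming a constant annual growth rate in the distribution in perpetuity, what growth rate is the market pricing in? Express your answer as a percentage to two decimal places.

P = D₀(1+g)/(r−g) ⇒ P(r−g) = D₀(1+g) ⇒ g(P+D₀) = P·r − D₀
g = (P·r − D₀)/(P + D₀) = (£26,171.97×0.121 − £2,720.00) / (£26,171.97 + £2,720.00) = 0.015465

1.55%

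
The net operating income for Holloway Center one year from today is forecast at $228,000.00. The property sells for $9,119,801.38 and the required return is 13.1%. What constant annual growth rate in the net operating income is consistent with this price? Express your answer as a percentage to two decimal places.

10.60%

P = D₁/(r−g) ⇒ g = r − D₁/P = 0.131 − $228,000.00/$9,119,801.38 = 0.105999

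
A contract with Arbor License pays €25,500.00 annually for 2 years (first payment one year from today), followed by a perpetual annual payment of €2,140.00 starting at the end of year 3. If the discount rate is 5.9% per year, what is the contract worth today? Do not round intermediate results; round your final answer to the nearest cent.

PV of 2-year annuity: €25,500.00 × [1 − (1+0.059)^−2] / 0.059 = 46817.11059
Perpetuity value at year 2: €2,140.00 / 0.059 = 36271.18644
PV of perpetuity: 36271.18644 / (1+0.059)^2 = 32342.22108
Total PV = 46817.11059 + 32342.22108 = 79159.33167

€79159.33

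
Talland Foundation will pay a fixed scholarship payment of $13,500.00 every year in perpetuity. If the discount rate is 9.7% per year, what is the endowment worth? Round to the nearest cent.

Level perpetuity: PV = C / r = $13,500.00 / 0.097 = $139,175.26

$139175.26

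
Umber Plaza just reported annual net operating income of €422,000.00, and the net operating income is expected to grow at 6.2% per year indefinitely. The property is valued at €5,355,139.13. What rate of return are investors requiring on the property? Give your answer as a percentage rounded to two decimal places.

D₁ = €422,000.00 × 1.062 = €448,164.0000
P = D₁/(r − g) ⇒ r = D₁/P + g = €448,164.0000/€5,355,139.13 + 0.062 = 0.083689 + 0.062 = 0.145689

14.57%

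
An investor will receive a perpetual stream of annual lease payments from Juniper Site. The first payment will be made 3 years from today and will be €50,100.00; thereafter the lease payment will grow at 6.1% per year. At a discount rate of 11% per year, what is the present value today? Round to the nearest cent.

Value at end of year 2: C₁ / (r − g) = €50,100.00 / (0.11 − 0.061) = €1,022,448.9796
Discount to today: PV = €1,022,448.9796 / (1 + 0.11)^2 = €1,022,448.9796 / 1.232100 = €829,842.53

€829842.53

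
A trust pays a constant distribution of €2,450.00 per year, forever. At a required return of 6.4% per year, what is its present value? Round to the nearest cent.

€38281.25

Level perpetuity: PV = C / r = €2,450.00 / 0.064 = €38,281.25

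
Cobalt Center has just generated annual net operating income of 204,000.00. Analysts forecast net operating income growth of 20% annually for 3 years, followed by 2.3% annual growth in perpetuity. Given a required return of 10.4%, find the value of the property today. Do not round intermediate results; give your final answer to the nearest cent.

D_1 = 244800.00000
D_2 = 293760.00000
D_3 = 352512.00000
Terminal value at year 3: TV = D_3×(1+g_2)/(r−g_2) = 360619.77600/0.081 = 4452096.00000
P_0 = D_1/(1+r)^1 + D_2/(1+r)^2 + D_3/(1+r)^3 + TV/(1+r)^3
    = 221739.13043 + 241020.79395 + 261979.12386 + 3308699.30504 = 4033438.35329

4033438.35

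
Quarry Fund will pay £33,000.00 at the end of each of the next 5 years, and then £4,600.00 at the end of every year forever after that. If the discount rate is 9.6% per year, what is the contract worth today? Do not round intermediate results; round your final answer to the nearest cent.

£156684.23

PV of 5-year annuity: £33,000.00 × [1 − (1+0.096)^−5] / 0.096 = 126384.83954
Perpetuity value at year 5: £4,600.00 / 0.096 = 47916.66667
PV of perpetuity: 47916.66667 / (1+0.096)^5 = 30299.38600
Total PV = 126384.83954 + 30299.38600 = 156684.22555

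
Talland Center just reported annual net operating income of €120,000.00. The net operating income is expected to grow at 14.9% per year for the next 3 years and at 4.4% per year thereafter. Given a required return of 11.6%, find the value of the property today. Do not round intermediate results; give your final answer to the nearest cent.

€2280677.21

D_1 = 137880.00000
D_2 = 158424.12000
D_3 = 182029.31388
Terminal value at year 3: TV = D_3×(1+g_2)/(r−g_2) = 190038.60369/0.072 = 2639425.05126
P_0 = D_1/(1+r)^1 + D_2/(1+r)^2 + D_3/(1+r)^3 + TV/(1+r)^3
    = 123548.38710 + 127201.69962 + 130963.04020 + 1898964.08288 = 2280677.20979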